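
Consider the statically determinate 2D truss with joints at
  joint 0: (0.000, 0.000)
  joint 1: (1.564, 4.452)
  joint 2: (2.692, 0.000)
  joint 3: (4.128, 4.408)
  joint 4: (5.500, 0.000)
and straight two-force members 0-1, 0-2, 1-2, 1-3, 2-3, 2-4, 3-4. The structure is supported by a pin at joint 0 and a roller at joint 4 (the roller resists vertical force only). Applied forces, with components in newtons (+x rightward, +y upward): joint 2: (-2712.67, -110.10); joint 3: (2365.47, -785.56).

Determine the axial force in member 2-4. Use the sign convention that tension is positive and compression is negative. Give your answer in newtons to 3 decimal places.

790.364

N=5 nodes, M=7 members, R=3 reactions → 2N=10, M+R=10
member 0 (0-1): L=4.7187, (cx,cy)=(0.3314,0.9435)
member 1 (0-2): L=2.6920, (cx,cy)=(1.0000,0.0000)
member 2 (1-2): L=4.5927, (cx,cy)=(0.2456,-0.9694)
member 3 (1-3): L=2.5644, (cx,cy)=(0.9999,-0.0172)
member 4 (2-3): L=4.6360, (cx,cy)=(0.3097,0.9508)
member 5 (2-4): L=2.8080, (cx,cy)=(1.0000,0.0000)
member 6 (3-4): L=4.6166, (cx,cy)=(0.2972,-0.9548)
solve A·x = −loads:
  F[0-1] = +1742.1183 N (tension)
  F[0-2] = -924.6168 N (compression)
  F[1-2] = -1713.2524 N (compression)
  F[1-3] = +998.3528 N (tension)
  F[2-3] = +1862.4737 N (tension)
  F[2-4] = +790.3642 N (tension)
  F[3-4] = -2659.4625 N (compression)
  Rx@0 = +347.2000 N
  Ry@0 = -1643.6441 N
  Ry@4 = +2539.3041 N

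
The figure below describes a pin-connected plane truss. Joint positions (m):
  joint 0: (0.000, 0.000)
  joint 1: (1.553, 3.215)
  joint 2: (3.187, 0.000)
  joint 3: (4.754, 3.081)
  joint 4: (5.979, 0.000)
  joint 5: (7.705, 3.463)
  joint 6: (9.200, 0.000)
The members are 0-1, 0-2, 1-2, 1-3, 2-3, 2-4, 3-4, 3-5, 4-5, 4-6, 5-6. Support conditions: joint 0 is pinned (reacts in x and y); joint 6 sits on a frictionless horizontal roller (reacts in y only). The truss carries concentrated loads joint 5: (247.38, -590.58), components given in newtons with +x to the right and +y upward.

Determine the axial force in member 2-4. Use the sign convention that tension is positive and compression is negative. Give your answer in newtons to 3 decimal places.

251.781

N=7 nodes, M=11 members, R=3 reactions → 2N=14, M+R=14
member 0 (0-1): L=3.5704, (cx,cy)=(0.4350,0.9004)
member 1 (0-2): L=3.1870, (cx,cy)=(1.0000,0.0000)
member 2 (1-2): L=3.6064, (cx,cy)=(0.4531,-0.8915)
member 3 (1-3): L=3.2038, (cx,cy)=(0.9991,-0.0418)
member 4 (2-3): L=3.4566, (cx,cy)=(0.4533,0.8913)
member 5 (2-4): L=2.7920, (cx,cy)=(1.0000,0.0000)
member 6 (3-4): L=3.3156, (cx,cy)=(0.3695,-0.9292)
member 7 (3-5): L=2.9756, (cx,cy)=(0.9917,0.1284)
member 8 (4-5): L=3.8693, (cx,cy)=(0.4461,0.8950)
member 9 (4-6): L=3.2210, (cx,cy)=(1.0000,0.0000)
member 10 (5-6): L=3.7719, (cx,cy)=(0.3963,-0.9181)
solve A·x = −loads:
  F[0-1] = -3.1675 N (compression)
  F[0-2] = +248.7577 N (tension)
  F[1-2] = +3.3351 N (tension)
  F[1-3] = -2.8913 N (compression)
  F[2-3] = -3.3356 N (compression)
  F[2-4] = +251.7809 N (tension)
  F[3-4] = +2.3361 N (tension)
  F[3-5] = -5.3080 N (compression)
  F[4-5] = -2.4255 N (compression)
  F[4-6] = +253.7260 N (tension)
  F[5-6] = -640.1569 N (compression)
  Rx@0 = -247.3800 N
  Ry@0 = +2.8522 N
  Ry@6 = +587.7278 N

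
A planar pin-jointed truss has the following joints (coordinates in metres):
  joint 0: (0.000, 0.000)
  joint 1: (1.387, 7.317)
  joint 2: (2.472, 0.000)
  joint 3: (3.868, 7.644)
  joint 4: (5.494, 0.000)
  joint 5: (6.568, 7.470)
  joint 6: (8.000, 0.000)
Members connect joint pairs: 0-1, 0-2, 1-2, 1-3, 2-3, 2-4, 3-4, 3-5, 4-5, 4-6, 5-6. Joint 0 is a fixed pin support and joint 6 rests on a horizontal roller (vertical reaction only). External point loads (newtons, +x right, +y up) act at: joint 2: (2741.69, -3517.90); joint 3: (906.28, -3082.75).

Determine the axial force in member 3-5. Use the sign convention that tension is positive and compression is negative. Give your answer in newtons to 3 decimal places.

N=7 nodes, M=11 members, R=3 reactions → 2N=14, M+R=14
member 0 (0-1): L=7.4473, (cx,cy)=(0.1862,0.9825)
member 1 (0-2): L=2.4720, (cx,cy)=(1.0000,0.0000)
member 2 (1-2): L=7.3970, (cx,cy)=(0.1467,-0.9892)
member 3 (1-3): L=2.5025, (cx,cy)=(0.9914,0.1307)
member 4 (2-3): L=7.7704, (cx,cy)=(0.1797,0.9837)
member 5 (2-4): L=3.0220, (cx,cy)=(1.0000,0.0000)
member 6 (3-4): L=7.8150, (cx,cy)=(0.2081,-0.9781)
member 7 (3-5): L=2.7056, (cx,cy)=(0.9979,-0.0643)
member 8 (4-5): L=7.5468, (cx,cy)=(0.1423,0.9898)
member 9 (4-6): L=2.5060, (cx,cy)=(1.0000,0.0000)
member 10 (5-6): L=7.6060, (cx,cy)=(0.1883,-0.9821)
solve A·x = −loads:
  F[0-1] = -3213.3804 N (compression)
  F[0-2] = +4246.4365 N (tension)
  F[1-2] = +3052.2846 N (tension)
  F[1-3] = -1055.2263 N (compression)
  F[2-3] = +506.8764 N (tension)
  F[2-4] = +1861.3953 N (tension)
  F[3-4] = -3445.1215 N (compression)
  F[3-5] = -1146.9751 N (compression)
  F[4-5] = +3404.3783 N (tension)
  F[4-6] = +660.1177 N (tension)
  F[5-6] = -3506.1927 N (compression)
  Rx@0 = -3647.9700 N
  Ry@0 = +3157.1587 N
  Ry@6 = +3443.4913 N

-1146.975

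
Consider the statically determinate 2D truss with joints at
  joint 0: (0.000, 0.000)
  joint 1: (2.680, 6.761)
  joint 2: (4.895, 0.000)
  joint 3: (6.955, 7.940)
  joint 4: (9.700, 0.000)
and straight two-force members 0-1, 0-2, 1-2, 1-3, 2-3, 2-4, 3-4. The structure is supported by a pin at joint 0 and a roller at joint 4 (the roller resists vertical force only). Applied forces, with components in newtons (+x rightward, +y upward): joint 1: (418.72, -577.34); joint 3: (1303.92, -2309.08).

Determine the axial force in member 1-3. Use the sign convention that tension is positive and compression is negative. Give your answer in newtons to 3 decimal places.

-20.099

N=5 nodes, M=7 members, R=3 reactions → 2N=10, M+R=10
member 0 (0-1): L=7.2728, (cx,cy)=(0.3685,0.9296)
member 1 (0-2): L=4.8950, (cx,cy)=(1.0000,0.0000)
member 2 (1-2): L=7.1146, (cx,cy)=(0.3113,-0.9503)
member 3 (1-3): L=4.4346, (cx,cy)=(0.9640,0.2659)
member 4 (2-3): L=8.2029, (cx,cy)=(0.2511,0.9680)
member 5 (2-4): L=4.8050, (cx,cy)=(1.0000,0.0000)
member 6 (3-4): L=8.4011, (cx,cy)=(0.3267,-0.9451)
solve A·x = −loads:
  F[0-1] = +309.7055 N (tension)
  F[0-2] = +1608.5145 N (tension)
  F[1-2] = -916.1251 N (compression)
  F[1-3] = -20.0986 N (compression)
  F[2-3] = +899.4184 N (tension)
  F[2-4] = +1097.4231 N (tension)
  F[3-4] = -3358.6778 N (compression)
  Rx@0 = -1722.6400 N
  Ry@0 = -287.9113 N
  Ry@4 = +3174.3313 N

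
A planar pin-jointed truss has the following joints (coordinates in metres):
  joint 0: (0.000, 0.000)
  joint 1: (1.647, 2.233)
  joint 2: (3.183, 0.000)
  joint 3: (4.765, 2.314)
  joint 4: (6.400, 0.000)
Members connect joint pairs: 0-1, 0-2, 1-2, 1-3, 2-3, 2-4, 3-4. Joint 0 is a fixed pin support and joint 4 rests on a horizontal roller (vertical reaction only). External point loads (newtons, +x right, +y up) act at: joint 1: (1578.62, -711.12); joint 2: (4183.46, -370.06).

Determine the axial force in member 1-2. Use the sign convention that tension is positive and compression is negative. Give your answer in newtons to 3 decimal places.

N=5 nodes, M=7 members, R=3 reactions → 2N=10, M+R=10
member 0 (0-1): L=2.7747, (cx,cy)=(0.5936,0.8048)
member 1 (0-2): L=3.1830, (cx,cy)=(1.0000,0.0000)
member 2 (1-2): L=2.7103, (cx,cy)=(0.5667,-0.8239)
member 3 (1-3): L=3.1191, (cx,cy)=(0.9997,0.0260)
member 4 (2-3): L=2.8031, (cx,cy)=(0.5644,0.8255)
member 5 (2-4): L=3.2170, (cx,cy)=(1.0000,0.0000)
member 6 (3-4): L=2.8333, (cx,cy)=(0.5771,-0.8167)
solve A·x = −loads:
  F[0-1] = -202.9640 N (compression)
  F[0-2] = +5882.5554 N (tension)
  F[1-2] = -705.8213 N (compression)
  F[1-3] = -1299.5219 N (compression)
  F[2-3] = +1152.7168 N (tension)
  F[2-4] = +648.5168 N (tension)
  F[3-4] = -1123.8344 N (compression)
  Rx@0 = -5762.0800 N
  Ry@0 = +163.3403 N
  Ry@4 = +917.8397 N

-705.821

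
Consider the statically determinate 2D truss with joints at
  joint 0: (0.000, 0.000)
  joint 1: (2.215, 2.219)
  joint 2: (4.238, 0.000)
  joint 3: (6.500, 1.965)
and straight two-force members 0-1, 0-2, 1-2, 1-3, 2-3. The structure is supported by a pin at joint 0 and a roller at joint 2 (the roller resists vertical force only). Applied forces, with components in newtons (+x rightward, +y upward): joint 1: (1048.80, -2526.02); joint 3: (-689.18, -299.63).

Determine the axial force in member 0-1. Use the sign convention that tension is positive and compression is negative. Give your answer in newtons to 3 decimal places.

-1153.332

N=4 nodes, M=5 members, R=3 reactions → 2N=8, M+R=8
member 0 (0-1): L=3.1353, (cx,cy)=(0.7065,0.7077)
member 1 (0-2): L=4.2380, (cx,cy)=(1.0000,0.0000)
member 2 (1-2): L=3.0027, (cx,cy)=(0.6737,-0.7390)
member 3 (1-3): L=4.2925, (cx,cy)=(0.9982,-0.0592)
member 4 (2-3): L=2.9963, (cx,cy)=(0.7549,0.6558)
solve A·x = −loads:
  F[0-1] = -1153.3317 N (compression)
  F[0-2] = +1174.4126 N (tension)
  F[1-2] = -2287.7886 N (compression)
  F[1-3] = -322.8376 N (compression)
  F[2-3] = -486.0169 N (compression)
  Rx@0 = -359.6200 N
  Ry@0 = +816.2640 N
  Ry@2 = +2009.3860 N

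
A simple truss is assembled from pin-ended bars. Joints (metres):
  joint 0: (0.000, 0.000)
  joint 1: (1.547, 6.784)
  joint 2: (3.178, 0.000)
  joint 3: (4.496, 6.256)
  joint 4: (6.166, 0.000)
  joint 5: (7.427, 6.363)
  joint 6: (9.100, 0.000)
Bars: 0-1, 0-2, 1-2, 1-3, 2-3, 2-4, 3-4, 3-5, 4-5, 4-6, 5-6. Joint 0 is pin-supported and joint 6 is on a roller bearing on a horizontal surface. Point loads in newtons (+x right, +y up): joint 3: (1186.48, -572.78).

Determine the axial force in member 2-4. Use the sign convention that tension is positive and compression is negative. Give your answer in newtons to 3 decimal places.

N=7 nodes, M=11 members, R=3 reactions → 2N=14, M+R=14
member 0 (0-1): L=6.9582, (cx,cy)=(0.2223,0.9750)
member 1 (0-2): L=3.1780, (cx,cy)=(1.0000,0.0000)
member 2 (1-2): L=6.9773, (cx,cy)=(0.2338,-0.9723)
member 3 (1-3): L=2.9959, (cx,cy)=(0.9843,-0.1762)
member 4 (2-3): L=6.3933, (cx,cy)=(0.2062,0.9785)
member 5 (2-4): L=2.9880, (cx,cy)=(1.0000,0.0000)
member 6 (3-4): L=6.4751, (cx,cy)=(0.2579,-0.9662)
member 7 (3-5): L=2.9330, (cx,cy)=(0.9993,0.0365)
member 8 (4-5): L=6.4867, (cx,cy)=(0.1944,0.9809)
member 9 (4-6): L=2.9340, (cx,cy)=(1.0000,0.0000)
member 10 (5-6): L=6.5793, (cx,cy)=(0.2543,-0.9671)
solve A·x = −loads:
  F[0-1] = +539.3834 N (tension)
  F[0-2] = +1066.5593 N (tension)
  F[1-2] = -588.2737 N (compression)
  F[1-3] = +261.5279 N (tension)
  F[2-3] = +584.5313 N (tension)
  F[2-4] = +808.5433 N (tension)
  F[3-4] = -1156.4158 N (compression)
  F[3-5] = -510.6290 N (compression)
  F[4-5] = +1139.0213 N (tension)
  F[4-6] = +288.8675 N (tension)
  F[5-6] = -1136.0044 N (compression)
  Rx@0 = -1186.4800 N
  Ry@0 = -525.8835 N
  Ry@6 = +1098.6635 N

808.543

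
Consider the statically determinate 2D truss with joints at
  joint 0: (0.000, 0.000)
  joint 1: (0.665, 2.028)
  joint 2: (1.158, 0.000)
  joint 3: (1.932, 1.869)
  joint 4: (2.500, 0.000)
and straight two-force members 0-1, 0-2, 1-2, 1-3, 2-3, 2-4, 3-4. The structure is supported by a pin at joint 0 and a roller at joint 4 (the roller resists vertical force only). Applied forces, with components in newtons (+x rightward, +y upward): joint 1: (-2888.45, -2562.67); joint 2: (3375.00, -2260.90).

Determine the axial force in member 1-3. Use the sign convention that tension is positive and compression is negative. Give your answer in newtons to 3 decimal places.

422.510

N=5 nodes, M=7 members, R=3 reactions → 2N=10, M+R=10
member 0 (0-1): L=2.1342, (cx,cy)=(0.3116,0.9502)
member 1 (0-2): L=1.1580, (cx,cy)=(1.0000,0.0000)
member 2 (1-2): L=2.0871, (cx,cy)=(0.2362,-0.9717)
member 3 (1-3): L=1.2769, (cx,cy)=(0.9922,-0.1245)
member 4 (2-3): L=2.0229, (cx,cy)=(0.3826,0.9239)
member 5 (2-4): L=1.3420, (cx,cy)=(1.0000,0.0000)
member 6 (3-4): L=1.9534, (cx,cy)=(0.2908,-0.9568)
solve A·x = −loads:
  F[0-1] = -5722.6453 N (compression)
  F[0-2] = +2269.6424 N (tension)
  F[1-2] = +2904.6837 N (tension)
  F[1-3] = +422.5098 N (tension)
  F[2-3] = -607.8330 N (compression)
  F[2-4] = -186.6564 N (compression)
  F[3-4] = +641.9282 N (tension)
  Rx@0 = -486.5500 N
  Ry@0 = +5437.7615 N
  Ry@4 = -614.1915 N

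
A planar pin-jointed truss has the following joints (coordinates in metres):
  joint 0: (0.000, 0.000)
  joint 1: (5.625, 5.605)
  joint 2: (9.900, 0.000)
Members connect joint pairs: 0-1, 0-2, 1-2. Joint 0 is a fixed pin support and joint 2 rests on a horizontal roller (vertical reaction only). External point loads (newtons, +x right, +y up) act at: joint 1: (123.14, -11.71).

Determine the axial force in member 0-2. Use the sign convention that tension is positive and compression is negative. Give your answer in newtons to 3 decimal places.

N=3 nodes, M=3 members, R=3 reactions → 2N=6, M+R=6
member 0 (0-1): L=7.9408, (cx,cy)=(0.7084,0.7058)
member 1 (0-2): L=9.9000, (cx,cy)=(1.0000,0.0000)
member 2 (1-2): L=7.0492, (cx,cy)=(0.6064,-0.7951)
solve A·x = −loads:
  F[0-1] = +91.6071 N (tension)
  F[0-2] = +58.2487 N (tension)
  F[1-2] = -96.0488 N (compression)
  Rx@0 = -123.1400 N
  Ry@0 = -64.6606 N
  Ry@2 = +76.3706 N

58.249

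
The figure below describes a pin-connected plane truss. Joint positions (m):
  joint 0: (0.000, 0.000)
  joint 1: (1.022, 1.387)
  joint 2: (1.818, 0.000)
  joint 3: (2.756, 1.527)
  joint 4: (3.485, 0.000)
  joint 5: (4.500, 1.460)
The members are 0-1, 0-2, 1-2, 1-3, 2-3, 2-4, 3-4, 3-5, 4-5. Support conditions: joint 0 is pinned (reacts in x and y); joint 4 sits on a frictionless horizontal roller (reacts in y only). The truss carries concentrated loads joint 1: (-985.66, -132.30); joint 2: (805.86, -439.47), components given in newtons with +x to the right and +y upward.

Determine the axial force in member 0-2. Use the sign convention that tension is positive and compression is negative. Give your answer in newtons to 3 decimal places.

N=6 nodes, M=9 members, R=3 reactions → 2N=12, M+R=12
member 0 (0-1): L=1.7229, (cx,cy)=(0.5932,0.8051)
member 1 (0-2): L=1.8180, (cx,cy)=(1.0000,0.0000)
member 2 (1-2): L=1.5992, (cx,cy)=(0.4978,-0.8673)
member 3 (1-3): L=1.7396, (cx,cy)=(0.9968,0.0805)
member 4 (2-3): L=1.7921, (cx,cy)=(0.5234,0.8521)
member 5 (2-4): L=1.6670, (cx,cy)=(1.0000,0.0000)
member 6 (3-4): L=1.6921, (cx,cy)=(0.4308,-0.9024)
member 7 (3-5): L=1.7453, (cx,cy)=(0.9993,-0.0384)
member 8 (4-5): L=1.7782, (cx,cy)=(0.5708,0.8211)
solve A·x = −loads:
  F[0-1] = -864.5370 N (compression)
  F[0-2] = +333.0425 N (tension)
  F[1-2] = +663.2188 N (tension)
  F[1-3] = +143.1619 N (tension)
  F[2-3] = -159.3181 N (compression)
  F[2-4] = -59.3085 N (compression)
  F[3-4] = +137.6616 N (tension)
  F[3-5] = -0.0000 N (tension)
  F[4-5] = +0.0000 N (tension)
  Rx@0 = +179.8000 N
  Ry@0 = +696.0005 N
  Ry@4 = -124.2305 N

333.042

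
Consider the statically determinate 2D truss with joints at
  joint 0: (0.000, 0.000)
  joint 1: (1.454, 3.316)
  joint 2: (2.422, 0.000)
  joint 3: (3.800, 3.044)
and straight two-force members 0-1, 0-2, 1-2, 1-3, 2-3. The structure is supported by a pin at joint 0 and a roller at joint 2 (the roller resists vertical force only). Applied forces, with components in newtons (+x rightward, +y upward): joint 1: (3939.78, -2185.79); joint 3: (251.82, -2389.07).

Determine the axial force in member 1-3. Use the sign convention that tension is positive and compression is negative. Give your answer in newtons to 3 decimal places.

1275.332

N=4 nodes, M=5 members, R=3 reactions → 2N=8, M+R=8
member 0 (0-1): L=3.6208, (cx,cy)=(0.4016,0.9158)
member 1 (0-2): L=2.4220, (cx,cy)=(1.0000,0.0000)
member 2 (1-2): L=3.4544, (cx,cy)=(0.2802,-0.9599)
member 3 (1-3): L=2.3617, (cx,cy)=(0.9933,-0.1152)
member 4 (2-3): L=3.3414, (cx,cy)=(0.4124,0.9110)
solve A·x = −loads:
  F[0-1] = +6765.6617 N (tension)
  F[0-2] = +1474.6991 N (tension)
  F[1-2] = -8884.8182 N (compression)
  F[1-3] = +1275.3317 N (tension)
  F[2-3] = -2461.2374 N (compression)
  Rx@0 = -4191.6000 N
  Ry@0 = -6196.1785 N
  Ry@2 = +10771.0385 N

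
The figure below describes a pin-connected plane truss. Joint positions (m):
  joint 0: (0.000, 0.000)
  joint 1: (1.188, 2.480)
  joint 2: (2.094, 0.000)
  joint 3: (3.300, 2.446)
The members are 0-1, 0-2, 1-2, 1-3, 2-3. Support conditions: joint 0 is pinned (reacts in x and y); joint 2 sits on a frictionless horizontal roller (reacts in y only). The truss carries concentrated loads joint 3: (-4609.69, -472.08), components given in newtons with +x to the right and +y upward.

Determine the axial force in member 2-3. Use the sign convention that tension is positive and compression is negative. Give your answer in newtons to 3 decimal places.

N=4 nodes, M=5 members, R=3 reactions → 2N=8, M+R=8
member 0 (0-1): L=2.7499, (cx,cy)=(0.4320,0.9019)
member 1 (0-2): L=2.0940, (cx,cy)=(1.0000,0.0000)
member 2 (1-2): L=2.6403, (cx,cy)=(0.3431,-0.9393)
member 3 (1-3): L=2.1123, (cx,cy)=(0.9999,-0.0161)
member 4 (2-3): L=2.7272, (cx,cy)=(0.4422,0.8969)
solve A·x = −loads:
  F[0-1] = -5669.0303 N (compression)
  F[0-2] = -2160.5465 N (compression)
  F[1-2] = +5517.6059 N (tension)
  F[1-3] = -4343.0260 N (compression)
  F[2-3] = -604.2848 N (compression)
  Rx@0 = +4609.6900 N
  Ry@0 = +5112.6902 N
  Ry@2 = -4640.6102 N

-604.285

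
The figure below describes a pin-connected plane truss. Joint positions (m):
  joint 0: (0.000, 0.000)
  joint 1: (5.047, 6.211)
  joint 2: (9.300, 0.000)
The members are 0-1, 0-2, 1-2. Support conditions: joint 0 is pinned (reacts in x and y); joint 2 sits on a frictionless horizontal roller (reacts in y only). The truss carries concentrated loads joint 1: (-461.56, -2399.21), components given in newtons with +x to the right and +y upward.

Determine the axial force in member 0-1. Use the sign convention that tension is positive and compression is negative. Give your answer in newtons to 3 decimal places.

-1810.948

N=3 nodes, M=3 members, R=3 reactions → 2N=6, M+R=6
member 0 (0-1): L=8.0030, (cx,cy)=(0.6306,0.7761)
member 1 (0-2): L=9.3000, (cx,cy)=(1.0000,0.0000)
member 2 (1-2): L=7.5276, (cx,cy)=(0.5650,-0.8251)
solve A·x = −loads:
  F[0-1] = -1810.9479 N (compression)
  F[0-2] = +680.4870 N (tension)
  F[1-2] = -1204.4260 N (compression)
  Rx@0 = +461.5600 N
  Ry@0 = +1405.4397 N
  Ry@2 = +993.7703 N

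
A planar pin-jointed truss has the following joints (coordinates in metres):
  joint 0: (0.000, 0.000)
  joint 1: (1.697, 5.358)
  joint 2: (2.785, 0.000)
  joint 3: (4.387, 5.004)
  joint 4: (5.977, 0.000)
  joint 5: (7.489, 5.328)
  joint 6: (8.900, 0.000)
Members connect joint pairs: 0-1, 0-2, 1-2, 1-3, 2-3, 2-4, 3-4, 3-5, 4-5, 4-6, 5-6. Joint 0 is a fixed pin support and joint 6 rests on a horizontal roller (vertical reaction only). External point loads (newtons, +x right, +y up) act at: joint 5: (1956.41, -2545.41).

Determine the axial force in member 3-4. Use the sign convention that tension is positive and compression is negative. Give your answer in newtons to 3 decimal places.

N=7 nodes, M=11 members, R=3 reactions → 2N=14, M+R=14
member 0 (0-1): L=5.6203, (cx,cy)=(0.3019,0.9533)
member 1 (0-2): L=2.7850, (cx,cy)=(1.0000,0.0000)
member 2 (1-2): L=5.4673, (cx,cy)=(0.1990,-0.9800)
member 3 (1-3): L=2.7132, (cx,cy)=(0.9915,-0.1305)
member 4 (2-3): L=5.2542, (cx,cy)=(0.3049,0.9524)
member 5 (2-4): L=3.1920, (cx,cy)=(1.0000,0.0000)
member 6 (3-4): L=5.2505, (cx,cy)=(0.3028,-0.9530)
member 7 (3-5): L=3.1189, (cx,cy)=(0.9946,0.1039)
member 8 (4-5): L=5.5384, (cx,cy)=(0.2730,0.9620)
member 9 (4-6): L=2.9230, (cx,cy)=(1.0000,0.0000)
member 10 (5-6): L=5.5117, (cx,cy)=(0.2560,-0.9667)
solve A·x = −loads:
  F[0-1] = +805.2438 N (tension)
  F[0-2] = +1713.2745 N (tension)
  F[1-2] = -838.3803 N (compression)
  F[1-3] = +413.5075 N (tension)
  F[2-3] = +862.6899 N (tension)
  F[2-4] = +1283.4030 N (tension)
  F[3-4] = -708.2189 N (compression)
  F[3-5] = +892.3021 N (tension)
  F[4-5] = +701.6173 N (tension)
  F[4-6] = +877.3916 N (tension)
  F[5-6] = -3427.2806 N (compression)
  Rx@0 = -1956.4100 N
  Ry@0 = -767.6606 N
  Ry@6 = +3313.0706 N

-708.219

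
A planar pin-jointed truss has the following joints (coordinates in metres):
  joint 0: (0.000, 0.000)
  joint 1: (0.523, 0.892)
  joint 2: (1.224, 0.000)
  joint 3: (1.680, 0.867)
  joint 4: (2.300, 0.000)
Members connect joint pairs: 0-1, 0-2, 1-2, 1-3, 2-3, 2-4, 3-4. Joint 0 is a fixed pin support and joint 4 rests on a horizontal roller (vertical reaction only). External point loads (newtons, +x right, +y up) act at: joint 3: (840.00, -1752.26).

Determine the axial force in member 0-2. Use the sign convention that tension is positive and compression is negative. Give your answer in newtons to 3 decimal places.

931.293

N=5 nodes, M=7 members, R=3 reactions → 2N=10, M+R=10
member 0 (0-1): L=1.0340, (cx,cy)=(0.5058,0.8627)
member 1 (0-2): L=1.2240, (cx,cy)=(1.0000,0.0000)
member 2 (1-2): L=1.1345, (cx,cy)=(0.6179,-0.7863)
member 3 (1-3): L=1.1573, (cx,cy)=(0.9998,-0.0216)
member 4 (2-3): L=0.9796, (cx,cy)=(0.4655,0.8851)
member 5 (2-4): L=1.0760, (cx,cy)=(1.0000,0.0000)
member 6 (3-4): L=1.0659, (cx,cy)=(0.5817,-0.8134)
solve A·x = −loads:
  F[0-1] = -180.4951 N (compression)
  F[0-2] = +931.2933 N (tension)
  F[1-2] = +204.0061 N (tension)
  F[1-3] = -217.3993 N (compression)
  F[2-3] = -181.2339 N (compression)
  F[2-4] = +1141.7119 N (tension)
  F[3-4] = -1962.7772 N (compression)
  Rx@0 = -840.0000 N
  Ry@0 = +155.7049 N
  Ry@4 = +1596.5551 N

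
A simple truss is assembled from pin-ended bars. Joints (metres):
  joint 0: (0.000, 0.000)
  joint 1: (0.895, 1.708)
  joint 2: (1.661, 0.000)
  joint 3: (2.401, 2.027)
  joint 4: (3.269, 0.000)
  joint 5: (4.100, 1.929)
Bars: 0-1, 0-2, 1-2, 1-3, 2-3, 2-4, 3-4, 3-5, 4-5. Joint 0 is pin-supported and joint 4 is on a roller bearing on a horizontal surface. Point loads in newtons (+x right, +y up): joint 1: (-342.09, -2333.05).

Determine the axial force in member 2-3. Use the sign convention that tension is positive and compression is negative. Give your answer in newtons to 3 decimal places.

578.897

N=6 nodes, M=9 members, R=3 reactions → 2N=12, M+R=12
member 0 (0-1): L=1.9283, (cx,cy)=(0.4641,0.8858)
member 1 (0-2): L=1.6610, (cx,cy)=(1.0000,0.0000)
member 2 (1-2): L=1.8719, (cx,cy)=(0.4092,-0.9124)
member 3 (1-3): L=1.5394, (cx,cy)=(0.9783,0.2072)
member 4 (2-3): L=2.1579, (cx,cy)=(0.3429,0.9394)
member 5 (2-4): L=1.6080, (cx,cy)=(1.0000,0.0000)
member 6 (3-4): L=2.2050, (cx,cy)=(0.3936,-0.9193)
member 7 (3-5): L=1.7018, (cx,cy)=(0.9983,-0.0576)
member 8 (4-5): L=2.1004, (cx,cy)=(0.3956,0.9184)
solve A·x = −loads:
  F[0-1] = -2114.6063 N (compression)
  F[0-2] = +639.3890 N (tension)
  F[1-2] = -595.9753 N (compression)
  F[1-3] = -404.2857 N (compression)
  F[2-3] = +578.8965 N (tension)
  F[2-4] = +196.9873 N (tension)
  F[3-4] = -500.4179 N (compression)
  F[3-5] = +0.0000 N (tension)
  F[4-5] = -0.0000 N (compression)
  Rx@0 = +342.0900 N
  Ry@0 = +1873.0347 N
  Ry@4 = +460.0153 N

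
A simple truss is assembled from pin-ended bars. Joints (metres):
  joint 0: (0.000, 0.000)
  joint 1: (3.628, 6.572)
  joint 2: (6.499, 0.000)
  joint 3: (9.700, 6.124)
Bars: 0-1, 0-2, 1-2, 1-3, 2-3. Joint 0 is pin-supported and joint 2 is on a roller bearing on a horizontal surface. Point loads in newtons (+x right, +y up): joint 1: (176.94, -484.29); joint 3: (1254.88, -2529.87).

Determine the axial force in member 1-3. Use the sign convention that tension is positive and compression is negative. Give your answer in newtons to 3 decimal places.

N=4 nodes, M=5 members, R=3 reactions → 2N=8, M+R=8
member 0 (0-1): L=7.5069, (cx,cy)=(0.4833,0.8755)
member 1 (0-2): L=6.4990, (cx,cy)=(1.0000,0.0000)
member 2 (1-2): L=7.1717, (cx,cy)=(0.4003,-0.9164)
member 3 (1-3): L=6.0885, (cx,cy)=(0.9973,-0.0736)
member 4 (2-3): L=6.9101, (cx,cy)=(0.4632,0.8862)
solve A·x = −loads:
  F[0-1] = +2734.0047 N (tension)
  F[0-2] = +110.5066 N (tension)
  F[1-2] = -3340.2223 N (compression)
  F[1-3] = +2488.2809 N (tension)
  F[2-3] = -2648.0288 N (compression)
  Rx@0 = -1431.8200 N
  Ry@0 = -2393.5147 N
  Ry@2 = +5407.6747 N

2488.281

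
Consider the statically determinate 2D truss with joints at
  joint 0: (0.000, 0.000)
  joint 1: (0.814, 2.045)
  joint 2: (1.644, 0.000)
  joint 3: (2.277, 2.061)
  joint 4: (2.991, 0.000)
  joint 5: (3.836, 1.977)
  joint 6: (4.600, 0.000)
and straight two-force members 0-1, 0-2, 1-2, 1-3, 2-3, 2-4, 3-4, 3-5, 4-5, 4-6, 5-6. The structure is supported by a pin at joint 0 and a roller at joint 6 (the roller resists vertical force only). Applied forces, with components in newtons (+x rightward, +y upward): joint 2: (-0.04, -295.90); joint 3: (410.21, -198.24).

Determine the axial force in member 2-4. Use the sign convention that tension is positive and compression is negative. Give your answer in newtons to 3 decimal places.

436.955

N=7 nodes, M=11 members, R=3 reactions → 2N=14, M+R=14
member 0 (0-1): L=2.2010, (cx,cy)=(0.3698,0.9291)
member 1 (0-2): L=1.6440, (cx,cy)=(1.0000,0.0000)
member 2 (1-2): L=2.2070, (cx,cy)=(0.3761,-0.9266)
member 3 (1-3): L=1.4631, (cx,cy)=(0.9999,0.0109)
member 4 (2-3): L=2.1560, (cx,cy)=(0.2936,0.9559)
member 5 (2-4): L=1.3470, (cx,cy)=(1.0000,0.0000)
member 6 (3-4): L=2.1812, (cx,cy)=(0.3273,-0.9449)
member 7 (3-5): L=1.5613, (cx,cy)=(0.9986,-0.0538)
member 8 (4-5): L=2.1500, (cx,cy)=(0.3930,0.9195)
member 9 (4-6): L=1.6090, (cx,cy)=(1.0000,0.0000)
member 10 (5-6): L=2.1195, (cx,cy)=(0.3605,-0.9328)
solve A·x = −loads:
  F[0-1] = -114.5915 N (compression)
  F[0-2] = +452.5486 N (tension)
  F[1-2] = +113.8964 N (tension)
  F[1-3] = -85.2171 N (compression)
  F[2-3] = +199.1410 N (tension)
  F[2-4] = +436.9548 N (tension)
  F[3-4] = -392.6911 N (compression)
  F[3-5] = -308.8560 N (compression)
  F[4-5] = +403.5276 N (tension)
  F[4-6] = +149.8139 N (tension)
  F[5-6] = -415.6133 N (compression)
  Rx@0 = -410.1700 N
  Ry@0 = +106.4672 N
  Ry@6 = +387.6728 N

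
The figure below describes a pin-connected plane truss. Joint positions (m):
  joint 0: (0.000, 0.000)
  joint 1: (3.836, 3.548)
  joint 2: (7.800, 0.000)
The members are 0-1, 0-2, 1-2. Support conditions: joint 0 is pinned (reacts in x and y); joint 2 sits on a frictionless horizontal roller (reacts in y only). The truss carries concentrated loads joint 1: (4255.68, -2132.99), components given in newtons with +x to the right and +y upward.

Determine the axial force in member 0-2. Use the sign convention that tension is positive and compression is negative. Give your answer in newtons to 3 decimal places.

3334.746

N=3 nodes, M=3 members, R=3 reactions → 2N=6, M+R=6
member 0 (0-1): L=5.2252, (cx,cy)=(0.7341,0.6790)
member 1 (0-2): L=7.8000, (cx,cy)=(1.0000,0.0000)
member 2 (1-2): L=5.3199, (cx,cy)=(0.7451,-0.6669)
solve A·x = −loads:
  F[0-1] = +1254.4602 N (tension)
  F[0-2] = +3334.7455 N (tension)
  F[1-2] = -4475.4277 N (compression)
  Rx@0 = -4255.6800 N
  Ry@0 = -851.7923 N
  Ry@2 = +2984.7823 N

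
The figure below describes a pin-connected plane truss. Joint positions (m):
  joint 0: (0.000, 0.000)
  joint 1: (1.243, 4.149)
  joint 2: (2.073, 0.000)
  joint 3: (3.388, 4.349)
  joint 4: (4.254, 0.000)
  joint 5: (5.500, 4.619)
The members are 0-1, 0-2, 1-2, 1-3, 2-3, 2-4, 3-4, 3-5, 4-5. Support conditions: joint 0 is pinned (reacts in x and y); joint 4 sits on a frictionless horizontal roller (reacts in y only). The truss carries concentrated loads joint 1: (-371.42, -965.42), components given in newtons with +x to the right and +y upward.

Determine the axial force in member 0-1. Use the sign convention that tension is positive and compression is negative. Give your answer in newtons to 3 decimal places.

N=6 nodes, M=9 members, R=3 reactions → 2N=12, M+R=12
member 0 (0-1): L=4.3312, (cx,cy)=(0.2870,0.9579)
member 1 (0-2): L=2.0730, (cx,cy)=(1.0000,0.0000)
member 2 (1-2): L=4.2312, (cx,cy)=(0.1962,-0.9806)
member 3 (1-3): L=2.1543, (cx,cy)=(0.9957,0.0928)
member 4 (2-3): L=4.5435, (cx,cy)=(0.2894,0.9572)
member 5 (2-4): L=2.1810, (cx,cy)=(1.0000,0.0000)
member 6 (3-4): L=4.4344, (cx,cy)=(0.1953,-0.9807)
member 7 (3-5): L=2.1292, (cx,cy)=(0.9919,0.1268)
member 8 (4-5): L=4.7841, (cx,cy)=(0.2604,0.9655)
solve A·x = −loads:
  F[0-1] = -1091.4955 N (compression)
  F[0-2] = -58.1741 N (compression)
  F[1-2] = +85.6826 N (tension)
  F[1-3] = +41.5459 N (tension)
  F[2-3] = -87.7747 N (compression)
  F[2-4] = -15.9621 N (compression)
  F[3-4] = +81.7347 N (tension)
  F[3-5] = -0.0000 N (compression)
  F[4-5] = -0.0000 N (compression)
  Rx@0 = +371.4200 N
  Ry@0 = +1045.5809 N
  Ry@4 = -80.1609 N

-1091.495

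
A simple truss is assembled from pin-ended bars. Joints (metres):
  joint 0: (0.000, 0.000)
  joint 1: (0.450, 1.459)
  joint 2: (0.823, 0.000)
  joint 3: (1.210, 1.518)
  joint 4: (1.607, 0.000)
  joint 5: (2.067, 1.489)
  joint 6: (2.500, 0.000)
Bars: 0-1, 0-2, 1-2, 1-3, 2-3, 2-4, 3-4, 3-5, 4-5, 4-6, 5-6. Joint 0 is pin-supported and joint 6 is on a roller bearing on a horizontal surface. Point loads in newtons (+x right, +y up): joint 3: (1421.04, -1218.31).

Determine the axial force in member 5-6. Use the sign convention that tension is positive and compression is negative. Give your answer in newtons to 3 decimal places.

-1512.687

N=7 nodes, M=11 members, R=3 reactions → 2N=14, M+R=14
member 0 (0-1): L=1.5268, (cx,cy)=(0.2947,0.9556)
member 1 (0-2): L=0.8230, (cx,cy)=(1.0000,0.0000)
member 2 (1-2): L=1.5059, (cx,cy)=(0.2477,-0.9688)
member 3 (1-3): L=0.7623, (cx,cy)=(0.9970,0.0774)
member 4 (2-3): L=1.5666, (cx,cy)=(0.2470,0.9690)
member 5 (2-4): L=0.7840, (cx,cy)=(1.0000,0.0000)
member 6 (3-4): L=1.5691, (cx,cy)=(0.2530,-0.9675)
member 7 (3-5): L=0.8575, (cx,cy)=(0.9994,-0.0338)
member 8 (4-5): L=1.5584, (cx,cy)=(0.2952,0.9554)
member 9 (4-6): L=0.8930, (cx,cy)=(1.0000,0.0000)
member 10 (5-6): L=1.5507, (cx,cy)=(0.2792,-0.9602)
solve A·x = −loads:
  F[0-1] = +245.0945 N (tension)
  F[0-2] = +1348.8033 N (tension)
  F[1-2] = -231.3602 N (compression)
  F[1-3] = +129.9317 N (tension)
  F[2-3] = +231.3206 N (tension)
  F[2-4] = +1234.3528 N (tension)
  F[3-4] = -1471.2160 N (compression)
  F[3-5] = -862.6013 N (compression)
  F[4-5] = +1489.7185 N (tension)
  F[4-6] = +422.3909 N (tension)
  F[5-6] = -1512.6868 N (compression)
  Rx@0 = -1421.0400 N
  Ry@0 = -234.2075 N
  Ry@6 = +1452.5175 N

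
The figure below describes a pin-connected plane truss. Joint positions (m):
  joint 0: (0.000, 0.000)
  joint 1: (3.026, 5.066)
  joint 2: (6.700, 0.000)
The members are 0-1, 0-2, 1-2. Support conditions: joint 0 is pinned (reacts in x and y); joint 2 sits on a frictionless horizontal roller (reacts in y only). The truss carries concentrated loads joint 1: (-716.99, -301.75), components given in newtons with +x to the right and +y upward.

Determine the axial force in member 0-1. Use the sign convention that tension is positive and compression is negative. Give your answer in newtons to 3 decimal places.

-824.217

N=3 nodes, M=3 members, R=3 reactions → 2N=6, M+R=6
member 0 (0-1): L=5.9009, (cx,cy)=(0.5128,0.8585)
member 1 (0-2): L=6.7000, (cx,cy)=(1.0000,0.0000)
member 2 (1-2): L=6.2580, (cx,cy)=(0.5871,-0.8095)
solve A·x = −loads:
  F[0-1] = -824.2173 N (compression)
  F[0-2] = -294.3313 N (compression)
  F[1-2] = +501.3410 N (tension)
  Rx@0 = +716.9900 N
  Ry@0 = +707.5971 N
  Ry@2 = -405.8471 N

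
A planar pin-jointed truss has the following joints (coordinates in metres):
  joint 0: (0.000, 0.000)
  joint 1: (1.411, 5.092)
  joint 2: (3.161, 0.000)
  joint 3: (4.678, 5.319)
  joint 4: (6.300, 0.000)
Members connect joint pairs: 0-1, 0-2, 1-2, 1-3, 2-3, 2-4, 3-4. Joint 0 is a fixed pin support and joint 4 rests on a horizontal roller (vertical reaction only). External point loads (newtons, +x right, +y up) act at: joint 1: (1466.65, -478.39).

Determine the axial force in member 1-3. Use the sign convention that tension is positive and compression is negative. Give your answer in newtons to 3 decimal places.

-780.107

N=5 nodes, M=7 members, R=3 reactions → 2N=10, M+R=10
member 0 (0-1): L=5.2839, (cx,cy)=(0.2670,0.9637)
member 1 (0-2): L=3.1610, (cx,cy)=(1.0000,0.0000)
member 2 (1-2): L=5.3843, (cx,cy)=(0.3250,-0.9457)
member 3 (1-3): L=3.2749, (cx,cy)=(0.9976,0.0693)
member 4 (2-3): L=5.5311, (cx,cy)=(0.2743,0.9617)
member 5 (2-4): L=3.1390, (cx,cy)=(1.0000,0.0000)
member 6 (3-4): L=5.5608, (cx,cy)=(0.2917,-0.9565)
solve A·x = −loads:
  F[0-1] = +844.8603 N (tension)
  F[0-2] = +1241.0397 N (tension)
  F[1-2] = -1423.9526 N (compression)
  F[1-3] = -780.1065 N (compression)
  F[2-3] = +1400.3416 N (tension)
  F[2-4] = +394.1621 N (tension)
  F[3-4] = -1351.3329 N (compression)
  Rx@0 = -1466.6500 N
  Ry@0 = -814.1799 N
  Ry@4 = +1292.5699 N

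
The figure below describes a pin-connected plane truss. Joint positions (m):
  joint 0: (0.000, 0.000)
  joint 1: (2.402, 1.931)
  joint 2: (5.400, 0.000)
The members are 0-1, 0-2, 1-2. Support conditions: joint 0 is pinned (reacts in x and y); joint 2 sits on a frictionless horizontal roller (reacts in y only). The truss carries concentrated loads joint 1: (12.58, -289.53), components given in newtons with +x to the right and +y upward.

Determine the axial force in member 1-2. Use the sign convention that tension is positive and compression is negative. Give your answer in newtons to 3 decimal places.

-246.144

N=3 nodes, M=3 members, R=3 reactions → 2N=6, M+R=6
member 0 (0-1): L=3.0819, (cx,cy)=(0.7794,0.6266)
member 1 (0-2): L=5.4000, (cx,cy)=(1.0000,0.0000)
member 2 (1-2): L=3.5661, (cx,cy)=(0.8407,-0.5415)
solve A·x = −loads:
  F[0-1] = -249.3711 N (compression)
  F[0-2] = +206.9346 N (tension)
  F[1-2] = -246.1443 N (compression)
  Rx@0 = -12.5800 N
  Ry@0 = +156.2443 N
  Ry@2 = +133.2857 N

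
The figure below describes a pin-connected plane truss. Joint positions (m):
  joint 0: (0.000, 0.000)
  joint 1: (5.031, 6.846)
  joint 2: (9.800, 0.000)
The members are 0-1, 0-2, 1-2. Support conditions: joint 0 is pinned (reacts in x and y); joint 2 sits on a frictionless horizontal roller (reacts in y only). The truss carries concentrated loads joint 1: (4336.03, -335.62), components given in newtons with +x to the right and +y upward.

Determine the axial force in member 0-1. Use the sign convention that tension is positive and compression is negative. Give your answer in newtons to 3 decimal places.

3556.303

N=3 nodes, M=3 members, R=3 reactions → 2N=6, M+R=6
member 0 (0-1): L=8.4958, (cx,cy)=(0.5922,0.8058)
member 1 (0-2): L=9.8000, (cx,cy)=(1.0000,0.0000)
member 2 (1-2): L=8.3433, (cx,cy)=(0.5716,-0.8205)
solve A·x = −loads:
  F[0-1] = +3556.3029 N (tension)
  F[0-2] = +2230.0773 N (tension)
  F[1-2] = -3901.5015 N (compression)
  Rx@0 = -4336.0300 N
  Ry@0 = -2865.7030 N
  Ry@2 = +3201.3230 N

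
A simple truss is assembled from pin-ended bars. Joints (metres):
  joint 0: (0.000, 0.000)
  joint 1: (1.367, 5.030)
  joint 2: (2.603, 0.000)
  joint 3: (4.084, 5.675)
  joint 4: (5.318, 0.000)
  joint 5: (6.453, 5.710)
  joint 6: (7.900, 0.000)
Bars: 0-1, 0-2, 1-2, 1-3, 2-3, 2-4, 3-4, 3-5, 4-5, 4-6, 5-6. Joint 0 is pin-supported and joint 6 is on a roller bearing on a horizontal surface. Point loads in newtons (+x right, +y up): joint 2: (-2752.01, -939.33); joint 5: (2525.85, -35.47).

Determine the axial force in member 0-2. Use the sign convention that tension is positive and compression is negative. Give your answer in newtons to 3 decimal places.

-549.381

N=7 nodes, M=11 members, R=3 reactions → 2N=14, M+R=14
member 0 (0-1): L=5.2124, (cx,cy)=(0.2623,0.9650)
member 1 (0-2): L=2.6030, (cx,cy)=(1.0000,0.0000)
member 2 (1-2): L=5.1796, (cx,cy)=(0.2386,-0.9711)
member 3 (1-3): L=2.7925, (cx,cy)=(0.9730,0.2310)
member 4 (2-3): L=5.8651, (cx,cy)=(0.2525,0.9676)
member 5 (2-4): L=2.7150, (cx,cy)=(1.0000,0.0000)
member 6 (3-4): L=5.8076, (cx,cy)=(0.2125,-0.9772)
member 7 (3-5): L=2.3693, (cx,cy)=(0.9999,0.0148)
member 8 (4-5): L=5.8217, (cx,cy)=(0.1950,0.9808)
member 9 (4-6): L=2.5820, (cx,cy)=(1.0000,0.0000)
member 10 (5-6): L=5.8905, (cx,cy)=(0.2457,-0.9694)
solve A·x = −loads:
  F[0-1] = +1232.4610 N (tension)
  F[0-2] = -549.3814 N (compression)
  F[1-2] = -1082.5403 N (compression)
  F[1-3] = +597.7069 N (tension)
  F[2-3] = +2057.2654 N (tension)
  F[2-4] = +1424.8208 N (tension)
  F[3-4] = -2154.8256 N (compression)
  F[3-5] = +1559.0560 N (tension)
  F[4-5] = +2146.8160 N (tension)
  F[4-6] = +548.4212 N (tension)
  F[5-6] = -2232.5304 N (compression)
  Rx@0 = +226.1600 N
  Ry@0 = -1189.3225 N
  Ry@6 = +2164.1225 N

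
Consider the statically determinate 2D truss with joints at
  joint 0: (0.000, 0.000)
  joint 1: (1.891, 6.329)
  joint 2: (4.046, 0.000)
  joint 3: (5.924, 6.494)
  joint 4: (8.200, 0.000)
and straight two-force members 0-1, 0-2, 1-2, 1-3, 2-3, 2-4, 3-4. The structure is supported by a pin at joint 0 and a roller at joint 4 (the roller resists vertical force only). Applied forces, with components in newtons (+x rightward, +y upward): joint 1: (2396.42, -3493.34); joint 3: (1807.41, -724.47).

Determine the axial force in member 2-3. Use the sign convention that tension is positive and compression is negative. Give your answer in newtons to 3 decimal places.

4084.900

N=5 nodes, M=7 members, R=3 reactions → 2N=10, M+R=10
member 0 (0-1): L=6.6055, (cx,cy)=(0.2863,0.9581)
member 1 (0-2): L=4.0460, (cx,cy)=(1.0000,0.0000)
member 2 (1-2): L=6.6858, (cx,cy)=(0.3223,-0.9466)
member 3 (1-3): L=4.0364, (cx,cy)=(0.9992,0.0409)
member 4 (2-3): L=6.7601, (cx,cy)=(0.2778,0.9606)
member 5 (2-4): L=4.1540, (cx,cy)=(1.0000,0.0000)
member 6 (3-4): L=6.8813, (cx,cy)=(0.3308,-0.9437)
solve A·x = −loads:
  F[0-1] = +409.3125 N (tension)
  F[0-2] = +4086.6527 N (tension)
  F[1-2] = -4145.3449 N (compression)
  F[1-3] = -943.8888 N (compression)
  F[2-3] = +4084.8997 N (tension)
  F[2-4] = +1615.6976 N (tension)
  F[3-4] = -4884.9257 N (compression)
  Rx@0 = -4203.8300 N
  Ry@0 = -392.1813 N
  Ry@4 = +4609.9913 N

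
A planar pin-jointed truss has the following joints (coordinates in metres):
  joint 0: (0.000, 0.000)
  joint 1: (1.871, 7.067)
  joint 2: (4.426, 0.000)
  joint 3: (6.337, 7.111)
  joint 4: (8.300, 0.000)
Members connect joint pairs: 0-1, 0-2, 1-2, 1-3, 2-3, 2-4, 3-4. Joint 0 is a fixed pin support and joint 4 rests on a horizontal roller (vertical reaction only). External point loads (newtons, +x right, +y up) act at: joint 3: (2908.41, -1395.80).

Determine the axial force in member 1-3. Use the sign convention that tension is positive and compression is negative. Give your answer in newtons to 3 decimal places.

N=5 nodes, M=7 members, R=3 reactions → 2N=10, M+R=10
member 0 (0-1): L=7.3105, (cx,cy)=(0.2559,0.9667)
member 1 (0-2): L=4.4260, (cx,cy)=(1.0000,0.0000)
member 2 (1-2): L=7.5147, (cx,cy)=(0.3400,-0.9404)
member 3 (1-3): L=4.4662, (cx,cy)=(1.0000,0.0099)
member 4 (2-3): L=7.3633, (cx,cy)=(0.2595,0.9657)
member 5 (2-4): L=3.8740, (cx,cy)=(1.0000,0.0000)
member 6 (3-4): L=7.3770, (cx,cy)=(0.2661,-0.9639)
solve A·x = −loads:
  F[0-1] = +2236.1324 N (tension)
  F[0-2] = +2336.1079 N (tension)
  F[1-2] = -2284.4621 N (compression)
  F[1-3] = +1349.0867 N (tension)
  F[2-3] = +2224.5912 N (tension)
  F[2-4] = +982.0401 N (tension)
  F[3-4] = -3690.5147 N (compression)
  Rx@0 = -2908.4100 N
  Ry@0 = -2161.6564 N
  Ry@4 = +3557.4564 N

1349.087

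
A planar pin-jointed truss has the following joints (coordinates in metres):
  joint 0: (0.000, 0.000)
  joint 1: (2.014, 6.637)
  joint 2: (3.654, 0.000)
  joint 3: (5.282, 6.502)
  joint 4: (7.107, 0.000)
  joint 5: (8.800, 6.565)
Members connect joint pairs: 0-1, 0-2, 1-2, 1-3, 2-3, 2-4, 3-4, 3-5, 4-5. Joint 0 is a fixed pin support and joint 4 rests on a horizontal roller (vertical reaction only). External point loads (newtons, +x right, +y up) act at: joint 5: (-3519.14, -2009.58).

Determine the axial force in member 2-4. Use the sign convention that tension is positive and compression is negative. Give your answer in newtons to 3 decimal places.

N=6 nodes, M=9 members, R=3 reactions → 2N=12, M+R=12
member 0 (0-1): L=6.9358, (cx,cy)=(0.2904,0.9569)
member 1 (0-2): L=3.6540, (cx,cy)=(1.0000,0.0000)
member 2 (1-2): L=6.8366, (cx,cy)=(0.2399,-0.9708)
member 3 (1-3): L=3.2708, (cx,cy)=(0.9991,-0.0413)
member 4 (2-3): L=6.7027, (cx,cy)=(0.2429,0.9701)
member 5 (2-4): L=3.4530, (cx,cy)=(1.0000,0.0000)
member 6 (3-4): L=6.7533, (cx,cy)=(0.2702,-0.9628)
member 7 (3-5): L=3.5186, (cx,cy)=(0.9998,0.0179)
member 8 (4-5): L=6.7798, (cx,cy)=(0.2497,0.9683)
solve A·x = −loads:
  F[0-1] = -2896.8644 N (compression)
  F[0-2] = -2677.9615 N (compression)
  F[1-2] = +2921.0315 N (tension)
  F[1-3] = -1543.2041 N (compression)
  F[2-3] = -2923.2801 N (compression)
  F[2-4] = -1267.2252 N (compression)
  F[3-4] = +2823.0960 N (tension)
  F[3-5] = -3015.3103 N (compression)
  F[4-5] = -2019.5710 N (compression)
  Rx@0 = +3519.1400 N
  Ry@0 = +2772.0466 N
  Ry@4 = -762.4666 N

-1267.225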